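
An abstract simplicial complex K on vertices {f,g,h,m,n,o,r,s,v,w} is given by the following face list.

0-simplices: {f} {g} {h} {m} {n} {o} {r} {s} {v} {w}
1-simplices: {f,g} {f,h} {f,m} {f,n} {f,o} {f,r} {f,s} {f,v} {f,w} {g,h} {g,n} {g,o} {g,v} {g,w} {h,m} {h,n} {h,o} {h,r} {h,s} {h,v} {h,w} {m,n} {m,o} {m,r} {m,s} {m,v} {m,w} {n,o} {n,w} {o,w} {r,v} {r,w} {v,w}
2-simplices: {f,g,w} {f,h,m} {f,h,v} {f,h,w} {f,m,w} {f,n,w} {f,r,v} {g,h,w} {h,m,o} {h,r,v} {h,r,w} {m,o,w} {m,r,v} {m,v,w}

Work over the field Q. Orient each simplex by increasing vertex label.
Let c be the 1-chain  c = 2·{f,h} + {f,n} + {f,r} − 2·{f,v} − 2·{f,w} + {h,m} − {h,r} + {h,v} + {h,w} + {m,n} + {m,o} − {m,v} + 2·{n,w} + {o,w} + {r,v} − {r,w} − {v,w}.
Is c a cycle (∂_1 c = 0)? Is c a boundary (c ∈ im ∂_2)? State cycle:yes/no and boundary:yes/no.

cycle:yes boundary:no

n_0=10 n_1=33 n_2=14  [Q]
∂1: piv[fg,fh,fm,fn,fo,fr,fs,fv,fw] rk=9  ker:gh,gn,go,gv,gw,hm,hn,ho,hr,hs,hv,hw,mn,mo,mr,ms,mv,mw,no,nw,ow,rv,rw,vw
∂2: piv[fgw,fhm,fhv,fhw,fmw,fnw,frv,ghw,hmo,hrv,hrw,mow,mrv,mvw] rk=14
∂1c = 0
c vs im∂2: residual ≠ 0 ⇒ not boundary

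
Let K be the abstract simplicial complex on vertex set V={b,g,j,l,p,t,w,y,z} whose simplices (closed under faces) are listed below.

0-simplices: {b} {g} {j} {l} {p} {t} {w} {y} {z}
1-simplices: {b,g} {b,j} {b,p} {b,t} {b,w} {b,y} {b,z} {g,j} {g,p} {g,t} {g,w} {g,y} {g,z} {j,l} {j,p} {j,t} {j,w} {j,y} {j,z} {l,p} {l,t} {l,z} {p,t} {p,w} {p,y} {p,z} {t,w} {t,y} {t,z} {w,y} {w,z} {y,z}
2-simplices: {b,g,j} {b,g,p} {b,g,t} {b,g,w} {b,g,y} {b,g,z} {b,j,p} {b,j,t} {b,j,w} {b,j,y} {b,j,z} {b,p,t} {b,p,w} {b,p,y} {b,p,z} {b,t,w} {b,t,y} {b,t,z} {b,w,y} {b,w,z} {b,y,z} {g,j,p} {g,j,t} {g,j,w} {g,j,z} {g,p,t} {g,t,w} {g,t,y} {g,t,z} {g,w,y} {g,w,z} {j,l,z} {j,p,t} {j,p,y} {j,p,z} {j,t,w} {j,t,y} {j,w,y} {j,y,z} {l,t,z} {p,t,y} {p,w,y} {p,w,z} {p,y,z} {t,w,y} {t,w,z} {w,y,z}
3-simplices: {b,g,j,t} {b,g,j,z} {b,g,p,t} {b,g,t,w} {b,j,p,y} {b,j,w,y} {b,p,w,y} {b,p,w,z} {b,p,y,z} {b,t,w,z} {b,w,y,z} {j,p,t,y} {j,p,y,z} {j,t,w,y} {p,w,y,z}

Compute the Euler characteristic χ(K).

n_0=9 n_1=32 n_2=47 n_3=15
χ=+9−32+47−15=9

χ(K)=9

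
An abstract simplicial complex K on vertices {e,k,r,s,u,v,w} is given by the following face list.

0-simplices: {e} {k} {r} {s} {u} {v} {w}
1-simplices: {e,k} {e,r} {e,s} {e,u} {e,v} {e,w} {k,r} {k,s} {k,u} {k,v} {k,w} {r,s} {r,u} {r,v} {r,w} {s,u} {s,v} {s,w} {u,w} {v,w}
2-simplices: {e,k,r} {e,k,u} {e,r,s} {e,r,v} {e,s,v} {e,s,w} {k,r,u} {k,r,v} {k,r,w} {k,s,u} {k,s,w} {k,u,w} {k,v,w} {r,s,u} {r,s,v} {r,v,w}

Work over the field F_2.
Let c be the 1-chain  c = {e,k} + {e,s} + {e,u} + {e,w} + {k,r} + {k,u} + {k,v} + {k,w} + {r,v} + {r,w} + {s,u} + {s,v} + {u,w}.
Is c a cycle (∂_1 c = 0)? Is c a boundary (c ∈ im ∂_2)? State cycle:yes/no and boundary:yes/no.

cycle:no boundary:no

n_0=7 n_1=20 n_2=16  [Z2]
∂1: piv[ek,er,es,eu,ev,ew] rk=6  ker:kr,ks,ku,kv,kw,rs,ru,rv,rw,su,sv,sw,uw,vw
∂2: piv[ekr,eku,ers,erv,esv,esw,kru,krv,krw,ksu,ksw,kuw,kvw,rsu] rk=14  ker:rsv,rvw
∂1c = {k} + {r} + {s} + {v}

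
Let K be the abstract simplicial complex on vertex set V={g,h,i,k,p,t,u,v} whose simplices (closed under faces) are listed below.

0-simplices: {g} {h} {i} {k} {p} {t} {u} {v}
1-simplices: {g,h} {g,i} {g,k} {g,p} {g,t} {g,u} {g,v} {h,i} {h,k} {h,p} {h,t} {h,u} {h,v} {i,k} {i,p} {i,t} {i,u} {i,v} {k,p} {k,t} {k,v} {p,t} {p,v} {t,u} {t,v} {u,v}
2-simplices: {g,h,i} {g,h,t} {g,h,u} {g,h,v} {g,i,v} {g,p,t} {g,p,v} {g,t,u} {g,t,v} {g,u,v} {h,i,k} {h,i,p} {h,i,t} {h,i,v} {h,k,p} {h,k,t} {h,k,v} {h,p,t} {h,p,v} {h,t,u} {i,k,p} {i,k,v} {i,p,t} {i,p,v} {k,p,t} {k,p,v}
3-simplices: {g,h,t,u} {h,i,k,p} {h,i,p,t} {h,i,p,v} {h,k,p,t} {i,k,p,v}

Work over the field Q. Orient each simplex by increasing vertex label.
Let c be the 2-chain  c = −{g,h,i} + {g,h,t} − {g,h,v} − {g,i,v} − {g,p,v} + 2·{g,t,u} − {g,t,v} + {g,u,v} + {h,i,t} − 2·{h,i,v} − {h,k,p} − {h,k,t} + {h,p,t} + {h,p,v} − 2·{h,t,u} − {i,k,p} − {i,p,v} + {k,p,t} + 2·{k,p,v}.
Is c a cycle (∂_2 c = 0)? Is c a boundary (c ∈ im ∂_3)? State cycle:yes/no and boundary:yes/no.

cycle:no boundary:no

n_0=8 n_1=26 n_2=26 n_3=6  [Q]
∂1: piv[gh,gi,gk,gp,gt,gu,gv] rk=7  ker:hi,hk,hp,ht,hu,hv,ik,ip,it,iu,iv,kp,kt,kv,pt,pv,tu,tv,uv
∂2: piv[ghi,ght,ghu,ghv,giv,gpt,gpv,gtu,gtv,guv,hik,hip,hit,hkp,hkt,hkv,hpt] rk=17  ker:hiv,hpv,htu,ikp,ikv,ipt,ipv,kpt,kpv
∂3: piv[ghtu,hikp,hipt,hipv,hkpt,ikpv] rk=6
∂2c = −{g,h} − {g,p} − {g,u} + 3·{g,v} − 2·{h,i} − 2·{h,k} + 3·{h,p} − 2·{h,t} + 2·{h,u} − {i,k} + {i,t} − 2·{i,v} + {k,p} − 2·{k,t} − 2·{k,v} + 2·{p,t} + {p,v} − {t,v} + {u,v}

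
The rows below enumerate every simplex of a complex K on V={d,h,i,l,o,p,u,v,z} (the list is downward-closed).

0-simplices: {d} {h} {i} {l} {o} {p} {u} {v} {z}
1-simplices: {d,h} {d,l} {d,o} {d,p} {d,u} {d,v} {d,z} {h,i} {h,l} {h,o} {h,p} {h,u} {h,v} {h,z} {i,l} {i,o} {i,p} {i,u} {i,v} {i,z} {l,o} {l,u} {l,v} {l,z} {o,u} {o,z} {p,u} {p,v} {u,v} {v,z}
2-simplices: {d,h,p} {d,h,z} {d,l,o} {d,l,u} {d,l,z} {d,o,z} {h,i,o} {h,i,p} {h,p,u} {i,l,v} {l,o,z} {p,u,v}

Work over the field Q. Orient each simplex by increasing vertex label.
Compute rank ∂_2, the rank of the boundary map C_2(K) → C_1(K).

n_0=9 n_1=30 n_2=12  [Q]
∂1: piv[dh,dl,do,dp,du,dv,dz,hi] rk=8  ker:hl,ho,hp,hu,hv,hz,il,io,ip,iu,iv,iz,lo,lu,lv,lz,ou,oz,pu,pv,uv,vz
∂2: piv[dhp,dhz,dlo,dlu,dlz,doz,hio,hip,hpu,ilv,puv] rk=11  ker:loz
rk∂_2=11

rank∂_2=11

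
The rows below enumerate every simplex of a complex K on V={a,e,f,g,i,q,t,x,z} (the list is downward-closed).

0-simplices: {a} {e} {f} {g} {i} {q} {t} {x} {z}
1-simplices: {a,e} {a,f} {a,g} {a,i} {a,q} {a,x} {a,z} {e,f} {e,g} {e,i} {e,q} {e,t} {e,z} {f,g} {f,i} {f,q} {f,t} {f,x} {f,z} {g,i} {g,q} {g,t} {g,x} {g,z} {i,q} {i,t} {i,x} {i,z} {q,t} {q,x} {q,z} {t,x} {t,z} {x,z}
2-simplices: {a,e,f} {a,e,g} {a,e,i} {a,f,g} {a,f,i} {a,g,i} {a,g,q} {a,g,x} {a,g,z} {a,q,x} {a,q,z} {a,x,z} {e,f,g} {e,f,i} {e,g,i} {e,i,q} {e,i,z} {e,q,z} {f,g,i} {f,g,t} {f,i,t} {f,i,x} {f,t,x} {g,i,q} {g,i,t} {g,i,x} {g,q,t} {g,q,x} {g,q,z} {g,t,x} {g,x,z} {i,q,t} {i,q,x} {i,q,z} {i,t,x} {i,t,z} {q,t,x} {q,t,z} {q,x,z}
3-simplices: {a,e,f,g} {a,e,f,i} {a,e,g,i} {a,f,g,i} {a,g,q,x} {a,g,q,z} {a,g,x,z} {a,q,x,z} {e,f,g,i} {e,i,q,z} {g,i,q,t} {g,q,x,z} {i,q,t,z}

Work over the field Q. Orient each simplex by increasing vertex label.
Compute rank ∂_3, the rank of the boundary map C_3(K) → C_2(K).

n_0=9 n_1=34 n_2=39 n_3=13  [Q]
∂1: piv[ae,af,ag,ai,aq,ax,az,et] rk=8  ker:ef,eg,ei,eq,ez,fg,fi,fq,ft,fx,fz,gi,gq,gt,gx,gz,iq,it,ix,iz,qt,qx,qz,tx,tz,xz
∂2: piv[aef,aeg,aei,afg,afi,agi,agq,agx,agz,aqx,aqz,axz,eiq,eiz,eqz,fgt,fit,fix,ftx,giq,gix,gqt,itz] rk=23  ker:efg,efi,egi,fgi,git,gqx,gqz,gtx,gxz,iqt,iqx,iqz,itx,qtx,qtz,qxz
∂3: piv[aefg,aefi,aegi,afgi,agqx,agqz,agxz,aqxz,eiqz,giqt,iqtz] rk=11  ker:efgi,gqxz
rk∂_3=11

rank∂_3=11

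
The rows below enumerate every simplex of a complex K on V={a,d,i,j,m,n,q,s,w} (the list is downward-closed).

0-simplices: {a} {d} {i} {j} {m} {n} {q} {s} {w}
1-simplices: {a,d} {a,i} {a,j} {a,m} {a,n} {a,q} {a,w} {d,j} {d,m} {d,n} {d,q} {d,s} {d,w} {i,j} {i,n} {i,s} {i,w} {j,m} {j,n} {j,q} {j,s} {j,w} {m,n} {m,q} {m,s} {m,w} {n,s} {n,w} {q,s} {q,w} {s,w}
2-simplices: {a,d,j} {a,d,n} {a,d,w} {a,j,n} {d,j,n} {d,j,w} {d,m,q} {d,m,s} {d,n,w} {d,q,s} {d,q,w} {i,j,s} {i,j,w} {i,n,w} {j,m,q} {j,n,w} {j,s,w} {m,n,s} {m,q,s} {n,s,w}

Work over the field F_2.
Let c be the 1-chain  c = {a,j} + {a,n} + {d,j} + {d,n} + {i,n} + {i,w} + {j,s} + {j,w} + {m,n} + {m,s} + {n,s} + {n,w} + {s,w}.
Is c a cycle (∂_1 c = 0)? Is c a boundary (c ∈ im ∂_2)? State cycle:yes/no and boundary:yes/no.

cycle:yes boundary:yes

n_0=9 n_1=31 n_2=20  [Z2]
∂1: piv[ad,ai,aj,am,an,aq,aw,ds] rk=8  ker:dj,dm,dn,dq,dw,ij,in,is,iw,jm,jn,jq,js,jw,mn,mq,ms,mw,ns,nw,qs,qw,sw
∂2: piv[adj,adn,adw,ajn,djw,dmq,dms,dnw,dqs,dqw,ijs,ijw,inw,jmq,jsw,mns,nsw] rk=17  ker:djn,jnw,mqs
∂1c = 0
c vs im∂2: reduces to 0 ⇒ boundary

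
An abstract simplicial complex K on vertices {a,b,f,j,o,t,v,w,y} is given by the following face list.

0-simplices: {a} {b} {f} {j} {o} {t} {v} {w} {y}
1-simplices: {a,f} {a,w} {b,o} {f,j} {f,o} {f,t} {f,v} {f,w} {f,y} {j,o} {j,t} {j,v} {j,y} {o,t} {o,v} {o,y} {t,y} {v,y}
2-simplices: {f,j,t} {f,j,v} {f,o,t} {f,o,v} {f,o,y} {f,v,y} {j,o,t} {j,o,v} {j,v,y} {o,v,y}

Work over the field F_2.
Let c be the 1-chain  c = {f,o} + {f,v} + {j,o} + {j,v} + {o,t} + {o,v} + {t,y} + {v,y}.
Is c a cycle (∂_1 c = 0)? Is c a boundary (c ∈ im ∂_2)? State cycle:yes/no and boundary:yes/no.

n_0=9 n_1=18 n_2=10  [Z2]
∂1: piv[af,aw,bo,fj,fo,ft,fv,fy] rk=8  ker:fw,jo,jt,jv,jy,ot,ov,oy,ty,vy
∂2: piv[fjt,fjv,fot,fov,foy,fvy,jot,jvy] rk=8  ker:jov,ovy
∂1c = 0
c vs im∂2: residual ≠ 0 ⇒ not boundary

cycle:yes boundary:no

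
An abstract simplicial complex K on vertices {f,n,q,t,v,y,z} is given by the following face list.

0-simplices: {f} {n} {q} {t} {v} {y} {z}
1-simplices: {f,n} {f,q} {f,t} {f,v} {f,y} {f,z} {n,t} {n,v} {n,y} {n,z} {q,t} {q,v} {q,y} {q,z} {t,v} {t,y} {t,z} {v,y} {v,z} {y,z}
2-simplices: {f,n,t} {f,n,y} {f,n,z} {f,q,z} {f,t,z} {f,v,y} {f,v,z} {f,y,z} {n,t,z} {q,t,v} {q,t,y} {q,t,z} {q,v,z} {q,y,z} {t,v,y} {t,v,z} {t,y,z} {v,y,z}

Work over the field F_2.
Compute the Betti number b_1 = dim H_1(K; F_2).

b_1=1

n_0=7 n_1=20 n_2=18  [Z2]
∂1: piv[fn,fq,ft,fv,fy,fz] rk=6  ker:nt,nv,ny,nz,qt,qv,qy,qz,tv,ty,tz,vy,vz,yz
∂2: piv[fnt,fny,fnz,fqz,ftz,fvy,fvz,fyz,qtv,qty,qtz,qvz,qyz] rk=13  ker:ntz,tvy,tvz,tyz,vyz
b_1=(20−6)−13=1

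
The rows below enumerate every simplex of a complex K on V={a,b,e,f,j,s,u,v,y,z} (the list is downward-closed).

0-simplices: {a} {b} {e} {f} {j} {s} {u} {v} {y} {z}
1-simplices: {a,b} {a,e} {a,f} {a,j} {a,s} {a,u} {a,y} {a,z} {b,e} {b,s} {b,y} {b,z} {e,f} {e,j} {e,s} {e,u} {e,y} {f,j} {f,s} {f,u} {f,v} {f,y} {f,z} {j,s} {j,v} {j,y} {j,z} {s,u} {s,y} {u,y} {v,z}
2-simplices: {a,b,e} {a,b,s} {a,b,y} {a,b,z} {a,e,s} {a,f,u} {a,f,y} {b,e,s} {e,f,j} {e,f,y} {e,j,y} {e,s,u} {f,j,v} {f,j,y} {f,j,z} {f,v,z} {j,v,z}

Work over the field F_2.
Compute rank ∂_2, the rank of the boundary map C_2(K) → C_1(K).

rank∂_2=14

n_0=10 n_1=31 n_2=17  [Z2]
∂1: piv[ab,ae,af,aj,as,au,ay,az,fv] rk=9  ker:be,bs,by,bz,ef,ej,es,eu,ey,fj,fs,fu,fy,fz,js,jv,jy,jz,su,sy,uy,vz
∂2: piv[abe,abs,aby,abz,aes,afu,afy,efj,efy,ejy,esu,fjv,fjz,fvz] rk=14  ker:bes,fjy,jvz
rk∂_2=14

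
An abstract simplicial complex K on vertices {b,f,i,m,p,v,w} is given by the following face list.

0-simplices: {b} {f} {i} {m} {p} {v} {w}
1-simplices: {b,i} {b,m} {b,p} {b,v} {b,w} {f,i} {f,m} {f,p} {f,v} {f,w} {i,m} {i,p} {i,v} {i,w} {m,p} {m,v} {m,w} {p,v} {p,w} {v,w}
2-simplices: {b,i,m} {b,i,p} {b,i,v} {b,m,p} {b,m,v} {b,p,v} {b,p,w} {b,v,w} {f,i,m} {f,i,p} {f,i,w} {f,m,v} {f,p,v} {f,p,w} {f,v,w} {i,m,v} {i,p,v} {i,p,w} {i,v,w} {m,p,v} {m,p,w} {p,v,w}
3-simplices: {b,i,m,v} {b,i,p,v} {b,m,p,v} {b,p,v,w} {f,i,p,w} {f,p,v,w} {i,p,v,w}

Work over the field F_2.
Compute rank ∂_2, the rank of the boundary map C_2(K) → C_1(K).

rank∂_2=14

n_0=7 n_1=20 n_2=22 n_3=7  [Z2]
∂1: piv[bi,bm,bp,bv,bw,fi] rk=6  ker:fm,fp,fv,fw,im,ip,iv,iw,mp,mv,mw,pv,pw,vw
∂2: piv[bim,bip,biv,bmp,bmv,bpv,bpw,bvw,fim,fip,fiw,fmv,fpw,mpw] rk=14  ker:fpv,fvw,imv,ipv,ipw,ivw,mpv,pvw
∂3: piv[bimv,bipv,bmpv,bpvw,fipw,fpvw,ipvw] rk=7
rk∂_2=14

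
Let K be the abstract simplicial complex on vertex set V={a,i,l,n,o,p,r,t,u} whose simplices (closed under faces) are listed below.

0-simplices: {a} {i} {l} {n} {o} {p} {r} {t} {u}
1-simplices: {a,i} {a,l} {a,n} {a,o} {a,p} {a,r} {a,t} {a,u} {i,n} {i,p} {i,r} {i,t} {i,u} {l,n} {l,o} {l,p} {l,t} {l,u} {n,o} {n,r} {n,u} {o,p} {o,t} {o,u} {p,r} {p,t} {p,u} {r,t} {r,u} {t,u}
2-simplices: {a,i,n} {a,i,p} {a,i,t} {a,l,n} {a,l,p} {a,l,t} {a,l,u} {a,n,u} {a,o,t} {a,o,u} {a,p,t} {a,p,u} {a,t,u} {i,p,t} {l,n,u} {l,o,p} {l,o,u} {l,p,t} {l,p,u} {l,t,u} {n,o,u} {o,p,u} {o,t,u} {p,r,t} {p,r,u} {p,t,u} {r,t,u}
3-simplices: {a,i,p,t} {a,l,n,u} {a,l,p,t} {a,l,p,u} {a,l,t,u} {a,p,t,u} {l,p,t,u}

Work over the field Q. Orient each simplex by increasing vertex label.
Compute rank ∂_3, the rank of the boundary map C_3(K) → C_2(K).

rank∂_3=6

n_0=9 n_1=30 n_2=27 n_3=7  [Q]
∂1: piv[ai,al,an,ao,ap,ar,at,au] rk=8  ker:in,ip,ir,it,iu,ln,lo,lp,lt,lu,no,nr,nu,op,ot,ou,pr,pt,pu,rt,ru,tu
∂2: piv[ain,aip,ait,aln,alp,alt,alu,anu,aot,aou,apt,apu,atu,lop,lou,nou,prt,pru] rk=18  ker:ipt,lnu,lpt,lpu,ltu,opu,otu,ptu,rtu
∂3: piv[aipt,alnu,alpt,alpu,altu,aptu] rk=6  ker:lptu
rk∂_3=6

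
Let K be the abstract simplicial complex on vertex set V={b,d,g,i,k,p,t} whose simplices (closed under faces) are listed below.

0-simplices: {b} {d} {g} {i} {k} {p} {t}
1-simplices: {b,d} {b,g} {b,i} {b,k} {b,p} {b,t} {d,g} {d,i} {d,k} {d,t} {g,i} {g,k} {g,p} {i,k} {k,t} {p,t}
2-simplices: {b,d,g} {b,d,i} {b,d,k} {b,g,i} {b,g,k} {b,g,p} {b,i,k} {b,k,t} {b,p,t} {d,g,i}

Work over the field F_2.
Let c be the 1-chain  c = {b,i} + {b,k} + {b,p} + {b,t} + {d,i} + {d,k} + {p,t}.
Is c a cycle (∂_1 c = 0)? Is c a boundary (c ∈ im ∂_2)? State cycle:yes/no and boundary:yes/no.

cycle:yes boundary:yes

n_0=7 n_1=16 n_2=10  [Z2]
∂1: piv[bd,bg,bi,bk,bp,bt] rk=6  ker:dg,di,dk,dt,gi,gk,gp,ik,kt,pt
∂2: piv[bdg,bdi,bdk,bgi,bgk,bgp,bik,bkt,bpt] rk=9  ker:dgi
∂1c = 0
c vs im∂2: reduces to 0 ⇒ boundary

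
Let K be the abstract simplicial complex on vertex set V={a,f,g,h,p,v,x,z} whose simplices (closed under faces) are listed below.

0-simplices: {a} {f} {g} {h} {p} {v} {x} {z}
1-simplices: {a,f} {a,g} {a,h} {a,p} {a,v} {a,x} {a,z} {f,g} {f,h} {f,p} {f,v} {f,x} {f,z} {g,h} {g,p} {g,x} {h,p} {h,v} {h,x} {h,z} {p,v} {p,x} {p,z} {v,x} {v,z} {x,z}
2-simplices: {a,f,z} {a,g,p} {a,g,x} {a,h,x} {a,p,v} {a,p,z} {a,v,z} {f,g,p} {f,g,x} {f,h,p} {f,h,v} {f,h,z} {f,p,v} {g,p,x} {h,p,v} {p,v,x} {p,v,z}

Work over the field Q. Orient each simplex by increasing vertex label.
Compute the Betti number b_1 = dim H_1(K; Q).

b_1=4

n_0=8 n_1=26 n_2=17  [Q]
∂1: piv[af,ag,ah,ap,av,ax,az] rk=7  ker:fg,fh,fp,fv,fx,fz,gh,gp,gx,hp,hv,hx,hz,pv,px,pz,vx,vz,xz
∂2: piv[afz,agp,agx,ahx,apv,apz,avz,fgp,fgx,fhp,fhv,fhz,fpv,gpx,pvx] rk=15  ker:hpv,pvz
b_1=(26−7)−15=4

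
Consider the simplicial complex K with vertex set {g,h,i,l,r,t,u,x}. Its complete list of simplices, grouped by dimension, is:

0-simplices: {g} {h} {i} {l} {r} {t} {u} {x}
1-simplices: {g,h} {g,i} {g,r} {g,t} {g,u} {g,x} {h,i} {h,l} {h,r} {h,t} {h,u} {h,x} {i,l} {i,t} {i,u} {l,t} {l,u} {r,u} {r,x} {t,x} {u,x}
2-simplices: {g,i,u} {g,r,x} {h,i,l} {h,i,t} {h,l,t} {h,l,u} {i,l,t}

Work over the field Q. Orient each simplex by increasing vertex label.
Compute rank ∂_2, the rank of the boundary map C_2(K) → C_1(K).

n_0=8 n_1=21 n_2=7  [Q]
∂1: piv[gh,gi,gr,gt,gu,gx,hl] rk=7  ker:hi,hr,ht,hu,hx,il,it,iu,lt,lu,ru,rx,tx,ux
∂2: piv[giu,grx,hil,hit,hlt,hlu] rk=6  ker:ilt
rk∂_2=6

rank∂_2=6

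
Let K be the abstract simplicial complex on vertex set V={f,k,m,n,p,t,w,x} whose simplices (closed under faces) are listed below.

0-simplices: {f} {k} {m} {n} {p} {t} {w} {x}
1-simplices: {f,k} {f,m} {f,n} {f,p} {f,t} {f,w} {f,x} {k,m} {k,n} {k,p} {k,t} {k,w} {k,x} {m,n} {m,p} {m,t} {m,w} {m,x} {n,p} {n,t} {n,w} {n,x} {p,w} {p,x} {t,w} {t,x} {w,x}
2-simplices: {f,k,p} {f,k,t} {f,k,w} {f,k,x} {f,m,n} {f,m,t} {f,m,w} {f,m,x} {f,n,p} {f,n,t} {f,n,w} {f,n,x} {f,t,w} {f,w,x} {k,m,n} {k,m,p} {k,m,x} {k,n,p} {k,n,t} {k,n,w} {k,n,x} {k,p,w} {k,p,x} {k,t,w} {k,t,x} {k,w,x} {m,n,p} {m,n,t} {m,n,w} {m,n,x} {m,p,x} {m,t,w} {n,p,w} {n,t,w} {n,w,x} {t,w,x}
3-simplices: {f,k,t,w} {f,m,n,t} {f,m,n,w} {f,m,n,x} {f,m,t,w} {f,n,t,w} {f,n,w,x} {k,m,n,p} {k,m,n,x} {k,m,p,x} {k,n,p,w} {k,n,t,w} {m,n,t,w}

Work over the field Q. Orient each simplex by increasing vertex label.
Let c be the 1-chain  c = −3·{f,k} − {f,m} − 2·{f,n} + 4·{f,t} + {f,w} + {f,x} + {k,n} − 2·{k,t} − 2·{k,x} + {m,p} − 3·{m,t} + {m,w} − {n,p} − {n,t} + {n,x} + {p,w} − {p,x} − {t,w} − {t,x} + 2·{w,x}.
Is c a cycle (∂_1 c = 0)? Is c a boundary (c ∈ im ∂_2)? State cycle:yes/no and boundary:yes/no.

n_0=8 n_1=27 n_2=36 n_3=13  [Q]
∂1: piv[fk,fm,fn,fp,ft,fw,fx] rk=7  ker:km,kn,kp,kt,kw,kx,mn,mp,mt,mw,mx,np,nt,nw,nx,pw,px,tw,tx,wx
∂2: piv[fkp,fkt,fkw,fkx,fmn,fmt,fmw,fmx,fnp,fnt,fnw,fnx,ftw,fwx,kmn,kmp,kmx,kpw,kpx,ktx] rk=20  ker:knp,knt,knw,knx,ktw,kwx,mnp,mnt,mnw,mnx,mpx,mtw,npw,ntw,nwx,twx
∂3: piv[fktw,fmnt,fmnw,fmnx,fmtw,fntw,fnwx,kmnp,kmnx,kmpx,knpw,kntw] rk=12  ker:mntw
∂1c = 0
c vs im∂2: reduces to 0 ⇒ boundary

cycle:yes boundary:yes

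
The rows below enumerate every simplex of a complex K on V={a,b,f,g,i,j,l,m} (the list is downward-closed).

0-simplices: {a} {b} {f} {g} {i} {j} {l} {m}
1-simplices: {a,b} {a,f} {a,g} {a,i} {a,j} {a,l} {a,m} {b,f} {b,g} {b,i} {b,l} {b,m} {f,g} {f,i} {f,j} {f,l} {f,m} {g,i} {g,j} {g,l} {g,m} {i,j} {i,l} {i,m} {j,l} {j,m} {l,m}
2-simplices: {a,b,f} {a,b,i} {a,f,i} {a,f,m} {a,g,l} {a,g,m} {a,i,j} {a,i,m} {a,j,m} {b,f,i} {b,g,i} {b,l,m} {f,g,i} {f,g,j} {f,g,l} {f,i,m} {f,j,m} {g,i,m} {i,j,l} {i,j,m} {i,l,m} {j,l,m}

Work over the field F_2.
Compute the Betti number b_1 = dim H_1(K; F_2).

n_0=8 n_1=27 n_2=22  [Z2]
∂1: piv[ab,af,ag,ai,aj,al,am] rk=7  ker:bf,bg,bi,bl,bm,fg,fi,fj,fl,fm,gi,gj,gl,gm,ij,il,im,jl,jm,lm
∂2: piv[abf,abi,afi,afm,agl,agm,aij,aim,ajm,bgi,blm,fgi,fgj,fgl,fjm,gim,ijl,ilm] rk=18  ker:bfi,fim,ijm,jlm
b_1=(27−7)−18=2

b_1=2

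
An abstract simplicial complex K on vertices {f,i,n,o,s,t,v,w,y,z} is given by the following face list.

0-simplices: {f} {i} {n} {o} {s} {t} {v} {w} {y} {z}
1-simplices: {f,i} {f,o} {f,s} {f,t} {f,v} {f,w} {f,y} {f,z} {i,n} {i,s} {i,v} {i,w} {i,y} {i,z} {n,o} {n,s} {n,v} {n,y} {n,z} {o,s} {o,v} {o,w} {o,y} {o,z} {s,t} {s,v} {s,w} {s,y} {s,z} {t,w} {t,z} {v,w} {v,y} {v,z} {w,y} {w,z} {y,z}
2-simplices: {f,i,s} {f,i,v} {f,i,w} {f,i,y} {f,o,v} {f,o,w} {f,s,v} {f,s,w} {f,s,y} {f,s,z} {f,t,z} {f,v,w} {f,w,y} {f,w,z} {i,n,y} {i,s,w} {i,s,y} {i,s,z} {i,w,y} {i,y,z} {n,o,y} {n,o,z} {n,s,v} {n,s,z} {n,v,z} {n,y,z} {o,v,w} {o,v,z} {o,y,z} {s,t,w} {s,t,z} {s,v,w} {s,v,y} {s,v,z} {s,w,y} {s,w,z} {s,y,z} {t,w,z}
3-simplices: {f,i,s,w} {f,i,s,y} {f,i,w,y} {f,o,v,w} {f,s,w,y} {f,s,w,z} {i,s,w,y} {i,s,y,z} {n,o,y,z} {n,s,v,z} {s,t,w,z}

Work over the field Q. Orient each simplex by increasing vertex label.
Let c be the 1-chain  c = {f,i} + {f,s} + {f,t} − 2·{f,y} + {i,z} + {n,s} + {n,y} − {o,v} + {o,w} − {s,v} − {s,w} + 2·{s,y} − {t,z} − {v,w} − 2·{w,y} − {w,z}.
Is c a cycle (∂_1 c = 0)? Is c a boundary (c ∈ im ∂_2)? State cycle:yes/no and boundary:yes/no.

cycle:no boundary:no

n_0=10 n_1=37 n_2=38 n_3=11  [Q]
∂1: piv[fi,fo,fs,ft,fv,fw,fy,fz,in] rk=9  ker:is,iv,iw,iy,iz,no,ns,nv,ny,nz,os,ov,ow,oy,oz,st,sv,sw,sy,sz,tw,tz,vw,vy,vz,wy,wz,yz
∂2: piv[fis,fiv,fiw,fiy,fov,fow,fsv,fsw,fsy,fsz,ftz,fvw,fwy,fwz,iny,isz,iyz,noy,noz,nsv,nsz,nvz,nyz,ovz,stw,stz,svy] rk=27  ker:isw,isy,iwy,ovw,oyz,svw,svz,swy,swz,syz,twz
∂3: piv[fisw,fisy,fiwy,fovw,fswy,fswz,isyz,noyz,nsvz,stwz] rk=10  ker:iswy
∂1c = −{f} − 2·{n} + 2·{s} + 2·{t} − {v} + 2·{w} − {y} − {z}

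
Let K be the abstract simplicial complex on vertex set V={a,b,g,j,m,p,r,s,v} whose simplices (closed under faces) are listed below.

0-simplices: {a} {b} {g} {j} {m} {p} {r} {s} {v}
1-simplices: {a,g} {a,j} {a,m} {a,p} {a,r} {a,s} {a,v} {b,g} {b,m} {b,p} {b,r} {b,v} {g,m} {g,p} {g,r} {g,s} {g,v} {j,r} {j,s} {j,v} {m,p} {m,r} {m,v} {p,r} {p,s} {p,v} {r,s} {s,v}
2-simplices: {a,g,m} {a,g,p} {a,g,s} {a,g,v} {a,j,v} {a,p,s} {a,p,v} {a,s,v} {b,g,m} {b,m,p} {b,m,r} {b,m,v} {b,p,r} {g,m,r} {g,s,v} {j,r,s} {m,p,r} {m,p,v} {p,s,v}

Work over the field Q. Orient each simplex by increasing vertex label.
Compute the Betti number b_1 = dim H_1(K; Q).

n_0=9 n_1=28 n_2=19  [Q]
∂1: piv[ag,aj,am,ap,ar,as,av,bg] rk=8  ker:bm,bp,br,bv,gm,gp,gr,gs,gv,jr,js,jv,mp,mr,mv,pr,ps,pv,rs,sv
∂2: piv[agm,agp,ags,agv,ajv,aps,apv,asv,bgm,bmp,bmr,bmv,bpr,gmr,jrs,mpv] rk=16  ker:gsv,mpr,psv
b_1=(28−8)−16=4

b_1=4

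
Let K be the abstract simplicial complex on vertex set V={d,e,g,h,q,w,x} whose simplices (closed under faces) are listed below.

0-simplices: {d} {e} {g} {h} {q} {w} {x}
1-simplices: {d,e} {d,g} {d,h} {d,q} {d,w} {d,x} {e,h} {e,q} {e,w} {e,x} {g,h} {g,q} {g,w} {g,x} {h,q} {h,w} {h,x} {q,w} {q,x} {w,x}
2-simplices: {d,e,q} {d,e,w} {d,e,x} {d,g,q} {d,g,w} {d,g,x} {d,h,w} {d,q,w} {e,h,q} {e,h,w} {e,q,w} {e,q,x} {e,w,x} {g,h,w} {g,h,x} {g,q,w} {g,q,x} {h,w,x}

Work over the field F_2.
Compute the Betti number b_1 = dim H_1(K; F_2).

b_1=0

n_0=7 n_1=20 n_2=18  [Z2]
∂1: piv[de,dg,dh,dq,dw,dx] rk=6  ker:eh,eq,ew,ex,gh,gq,gw,gx,hq,hw,hx,qw,qx,wx
∂2: piv[deq,dew,dex,dgq,dgw,dgx,dhw,dqw,ehq,ehw,eqx,ewx,ghw,ghx] rk=14  ker:eqw,gqw,gqx,hwx
b_1=(20−6)−14=0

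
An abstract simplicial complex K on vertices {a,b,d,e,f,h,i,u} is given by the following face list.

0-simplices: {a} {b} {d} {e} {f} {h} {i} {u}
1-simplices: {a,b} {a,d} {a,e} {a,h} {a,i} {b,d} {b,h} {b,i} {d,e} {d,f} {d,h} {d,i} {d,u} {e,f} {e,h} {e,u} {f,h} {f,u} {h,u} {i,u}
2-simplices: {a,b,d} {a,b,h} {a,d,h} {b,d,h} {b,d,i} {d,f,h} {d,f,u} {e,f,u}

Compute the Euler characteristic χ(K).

χ(K)=-4

n_0=8 n_1=20 n_2=8
χ=+8−20+8=-4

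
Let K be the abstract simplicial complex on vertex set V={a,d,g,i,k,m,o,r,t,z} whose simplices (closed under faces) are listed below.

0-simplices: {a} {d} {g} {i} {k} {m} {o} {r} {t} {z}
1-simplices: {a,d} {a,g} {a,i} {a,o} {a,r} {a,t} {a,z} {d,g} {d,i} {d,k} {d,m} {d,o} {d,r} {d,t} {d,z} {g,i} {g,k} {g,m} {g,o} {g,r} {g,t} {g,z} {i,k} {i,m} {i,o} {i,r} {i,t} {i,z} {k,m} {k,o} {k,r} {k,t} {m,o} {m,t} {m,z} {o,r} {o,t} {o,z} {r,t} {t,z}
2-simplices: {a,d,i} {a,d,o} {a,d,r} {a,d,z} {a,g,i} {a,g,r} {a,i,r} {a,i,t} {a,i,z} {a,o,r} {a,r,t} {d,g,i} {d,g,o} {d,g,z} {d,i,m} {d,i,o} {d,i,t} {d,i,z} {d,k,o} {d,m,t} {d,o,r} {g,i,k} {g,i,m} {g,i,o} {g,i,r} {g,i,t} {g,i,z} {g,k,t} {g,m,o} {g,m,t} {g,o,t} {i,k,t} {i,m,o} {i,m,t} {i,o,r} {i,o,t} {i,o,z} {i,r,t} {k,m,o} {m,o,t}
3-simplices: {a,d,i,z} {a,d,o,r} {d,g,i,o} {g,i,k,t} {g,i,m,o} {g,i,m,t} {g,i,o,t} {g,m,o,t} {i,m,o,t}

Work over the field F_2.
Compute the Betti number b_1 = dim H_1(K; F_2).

n_0=10 n_1=40 n_2=40 n_3=9  [Z2]
∂1: piv[ad,ag,ai,ao,ar,at,az,dk,dm] rk=9  ker:dg,di,do,dr,dt,dz,gi,gk,gm,go,gr,gt,gz,ik,im,io,ir,it,iz,km,ko,kr,kt,mo,mt,mz,or,ot,oz,rt,tz
∂2: piv[adi,ado,adr,adz,agi,agr,air,ait,aiz,aor,art,dgi,dgo,dgz,dim,dio,dit,dko,dmt,gik,gim,git,gkt,gmo,got,ioz,kmo] rk=27  ker:diz,dor,gio,gir,giz,gmt,ikt,imo,imt,ior,iot,irt,mot
∂3: piv[adiz,ador,dgio,gikt,gimo,gimt,giot,gmot] rk=8  ker:imot
b_1=(40−9)−27=4

b_1=4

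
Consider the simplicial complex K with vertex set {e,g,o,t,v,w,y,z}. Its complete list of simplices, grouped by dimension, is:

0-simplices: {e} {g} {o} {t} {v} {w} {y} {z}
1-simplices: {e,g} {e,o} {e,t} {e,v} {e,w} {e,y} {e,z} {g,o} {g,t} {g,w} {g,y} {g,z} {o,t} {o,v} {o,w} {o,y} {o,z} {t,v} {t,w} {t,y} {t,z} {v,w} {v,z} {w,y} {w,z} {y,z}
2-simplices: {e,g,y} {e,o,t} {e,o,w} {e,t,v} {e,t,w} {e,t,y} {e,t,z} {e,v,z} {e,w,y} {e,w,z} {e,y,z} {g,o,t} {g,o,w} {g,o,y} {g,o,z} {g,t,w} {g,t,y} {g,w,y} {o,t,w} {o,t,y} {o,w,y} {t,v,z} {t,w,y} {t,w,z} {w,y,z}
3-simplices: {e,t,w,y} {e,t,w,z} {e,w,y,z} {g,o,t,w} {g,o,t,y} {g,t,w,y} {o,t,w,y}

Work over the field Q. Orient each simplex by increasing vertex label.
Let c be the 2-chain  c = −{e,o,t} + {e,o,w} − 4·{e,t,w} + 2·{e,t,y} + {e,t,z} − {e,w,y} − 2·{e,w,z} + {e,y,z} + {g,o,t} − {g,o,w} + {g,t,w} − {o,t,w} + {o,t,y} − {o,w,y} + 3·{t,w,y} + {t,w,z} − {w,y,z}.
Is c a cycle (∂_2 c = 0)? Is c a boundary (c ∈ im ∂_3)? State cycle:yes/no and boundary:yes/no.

n_0=8 n_1=26 n_2=25 n_3=7  [Q]
∂1: piv[eg,eo,et,ev,ew,ey,ez] rk=7  ker:go,gt,gw,gy,gz,ot,ov,ow,oy,oz,tv,tw,ty,tz,vw,vz,wy,wz,yz
∂2: piv[egy,eot,eow,etv,etw,ety,etz,evz,ewy,ewz,eyz,got,gow,goy,goz,gty] rk=16  ker:gtw,gwy,otw,oty,owy,tvz,twy,twz,wyz
∂3: piv[etwy,etwz,ewyz,gotw,goty,gtwy,otwy] rk=7
∂2c = 0
c vs im∂3: residual ≠ 0 ⇒ not boundary

cycle:yes boundary:no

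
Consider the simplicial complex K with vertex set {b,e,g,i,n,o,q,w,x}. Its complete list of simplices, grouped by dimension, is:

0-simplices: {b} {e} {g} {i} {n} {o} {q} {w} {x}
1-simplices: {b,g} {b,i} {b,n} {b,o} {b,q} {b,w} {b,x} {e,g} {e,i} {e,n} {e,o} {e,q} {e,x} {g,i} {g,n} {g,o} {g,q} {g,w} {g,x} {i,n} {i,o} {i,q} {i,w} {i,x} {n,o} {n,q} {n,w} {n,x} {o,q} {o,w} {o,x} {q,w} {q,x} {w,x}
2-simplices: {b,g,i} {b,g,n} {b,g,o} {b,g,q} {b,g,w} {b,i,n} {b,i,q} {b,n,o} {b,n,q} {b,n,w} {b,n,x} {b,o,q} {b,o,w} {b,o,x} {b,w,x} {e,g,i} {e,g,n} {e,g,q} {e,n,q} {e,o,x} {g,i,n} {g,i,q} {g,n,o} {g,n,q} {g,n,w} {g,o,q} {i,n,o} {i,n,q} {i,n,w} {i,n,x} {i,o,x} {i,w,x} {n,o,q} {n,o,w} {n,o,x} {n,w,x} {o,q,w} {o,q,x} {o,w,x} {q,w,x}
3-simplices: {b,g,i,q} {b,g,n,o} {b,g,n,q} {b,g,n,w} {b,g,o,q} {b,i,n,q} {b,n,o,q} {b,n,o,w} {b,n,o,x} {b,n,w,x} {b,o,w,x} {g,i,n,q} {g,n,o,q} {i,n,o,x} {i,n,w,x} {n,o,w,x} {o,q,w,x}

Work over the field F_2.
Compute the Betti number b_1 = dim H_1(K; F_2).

b_1=2

n_0=9 n_1=34 n_2=40 n_3=17  [Z2]
∂1: piv[bg,bi,bn,bo,bq,bw,bx,eg] rk=8  ker:ei,en,eo,eq,ex,gi,gn,go,gq,gw,gx,in,io,iq,iw,ix,no,nq,nw,nx,oq,ow,ox,qw,qx,wx
∂2: piv[bgi,bgn,bgo,bgq,bgw,bin,biq,bno,bnq,bnw,bnx,boq,bow,box,bwx,egi,egn,egq,eox,ino,inw,inx,oqw,oqx] rk=24  ker:enq,gin,giq,gno,gnq,gnw,goq,inq,iox,iwx,noq,now,nox,nwx,owx,qwx
∂3: piv[bgiq,bgno,bgnq,bgnw,bgoq,binq,bnoq,bnow,bnox,bnwx,bowx,ginq,inox,inwx,oqwx] rk=15  ker:gnoq,nowx
b_1=(34−8)−24=2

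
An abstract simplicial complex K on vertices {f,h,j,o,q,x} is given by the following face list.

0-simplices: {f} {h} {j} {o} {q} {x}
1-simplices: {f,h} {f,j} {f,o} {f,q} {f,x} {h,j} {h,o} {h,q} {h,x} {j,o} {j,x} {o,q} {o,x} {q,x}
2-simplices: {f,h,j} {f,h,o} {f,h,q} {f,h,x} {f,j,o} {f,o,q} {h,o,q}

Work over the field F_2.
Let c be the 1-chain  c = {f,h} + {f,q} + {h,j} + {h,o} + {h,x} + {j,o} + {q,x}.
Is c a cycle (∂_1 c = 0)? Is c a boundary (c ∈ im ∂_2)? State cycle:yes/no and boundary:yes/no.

cycle:yes boundary:no

n_0=6 n_1=14 n_2=7  [Z2]
∂1: piv[fh,fj,fo,fq,fx] rk=5  ker:hj,ho,hq,hx,jo,jx,oq,ox,qx
∂2: piv[fhj,fho,fhq,fhx,fjo,foq] rk=6  ker:hoq
∂1c = 0
c vs im∂2: residual ≠ 0 ⇒ not boundary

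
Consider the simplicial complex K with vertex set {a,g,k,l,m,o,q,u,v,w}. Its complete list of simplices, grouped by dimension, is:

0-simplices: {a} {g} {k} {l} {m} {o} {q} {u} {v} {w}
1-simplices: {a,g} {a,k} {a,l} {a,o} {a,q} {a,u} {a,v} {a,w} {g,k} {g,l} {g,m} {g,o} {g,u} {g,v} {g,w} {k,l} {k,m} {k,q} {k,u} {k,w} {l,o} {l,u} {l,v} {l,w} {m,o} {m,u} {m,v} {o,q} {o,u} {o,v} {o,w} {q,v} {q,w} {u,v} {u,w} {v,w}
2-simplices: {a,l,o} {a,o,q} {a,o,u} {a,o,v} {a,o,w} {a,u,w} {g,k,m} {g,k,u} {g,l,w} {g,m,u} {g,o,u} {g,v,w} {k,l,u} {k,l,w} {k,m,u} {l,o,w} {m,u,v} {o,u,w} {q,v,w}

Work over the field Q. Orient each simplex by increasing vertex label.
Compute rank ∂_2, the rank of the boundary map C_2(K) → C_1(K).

rank∂_2=17

n_0=10 n_1=36 n_2=19  [Q]
∂1: piv[ag,ak,al,ao,aq,au,av,aw,gm] rk=9  ker:gk,gl,go,gu,gv,gw,kl,km,kq,ku,kw,lo,lu,lv,lw,mo,mu,mv,oq,ou,ov,ow,qv,qw,uv,uw,vw
∂2: piv[alo,aoq,aou,aov,aow,auw,gkm,gku,glw,gmu,gou,gvw,klu,klw,low,muv,qvw] rk=17  ker:kmu,ouw
rk∂_2=17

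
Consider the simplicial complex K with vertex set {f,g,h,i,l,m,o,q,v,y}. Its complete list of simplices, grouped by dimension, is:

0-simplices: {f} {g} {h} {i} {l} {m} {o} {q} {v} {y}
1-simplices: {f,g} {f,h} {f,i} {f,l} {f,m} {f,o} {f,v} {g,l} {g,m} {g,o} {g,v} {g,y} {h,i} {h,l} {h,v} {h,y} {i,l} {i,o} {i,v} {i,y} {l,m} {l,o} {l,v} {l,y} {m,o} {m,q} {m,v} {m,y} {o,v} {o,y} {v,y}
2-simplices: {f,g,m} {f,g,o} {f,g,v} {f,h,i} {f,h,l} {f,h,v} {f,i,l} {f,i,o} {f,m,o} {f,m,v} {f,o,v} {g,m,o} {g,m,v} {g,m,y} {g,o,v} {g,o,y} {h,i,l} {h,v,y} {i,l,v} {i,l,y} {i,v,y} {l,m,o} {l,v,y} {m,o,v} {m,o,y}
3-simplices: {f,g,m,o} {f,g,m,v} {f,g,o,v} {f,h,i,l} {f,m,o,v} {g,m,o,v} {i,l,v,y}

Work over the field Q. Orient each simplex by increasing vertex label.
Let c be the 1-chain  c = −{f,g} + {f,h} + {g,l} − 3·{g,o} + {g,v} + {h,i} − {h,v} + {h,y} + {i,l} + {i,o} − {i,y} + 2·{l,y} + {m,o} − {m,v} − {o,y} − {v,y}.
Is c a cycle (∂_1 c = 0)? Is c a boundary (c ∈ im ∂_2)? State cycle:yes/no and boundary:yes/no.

cycle:yes boundary:no

n_0=10 n_1=31 n_2=25 n_3=7  [Q]
∂1: piv[fg,fh,fi,fl,fm,fo,fv,gy,mq] rk=9  ker:gl,gm,go,gv,hi,hl,hv,hy,il,io,iv,iy,lm,lo,lv,ly,mo,mv,my,ov,oy,vy
∂2: piv[fgm,fgo,fgv,fhi,fhl,fhv,fil,fio,fmo,fmv,fov,gmy,goy,hvy,ilv,ily,ivy,lmo] rk=18  ker:gmo,gmv,gov,hil,lvy,mov,moy
∂3: piv[fgmo,fgmv,fgov,fhil,fmov,ilvy] rk=6  ker:gmov
∂1c = 0
c vs im∂2: residual ≠ 0 ⇒ not boundary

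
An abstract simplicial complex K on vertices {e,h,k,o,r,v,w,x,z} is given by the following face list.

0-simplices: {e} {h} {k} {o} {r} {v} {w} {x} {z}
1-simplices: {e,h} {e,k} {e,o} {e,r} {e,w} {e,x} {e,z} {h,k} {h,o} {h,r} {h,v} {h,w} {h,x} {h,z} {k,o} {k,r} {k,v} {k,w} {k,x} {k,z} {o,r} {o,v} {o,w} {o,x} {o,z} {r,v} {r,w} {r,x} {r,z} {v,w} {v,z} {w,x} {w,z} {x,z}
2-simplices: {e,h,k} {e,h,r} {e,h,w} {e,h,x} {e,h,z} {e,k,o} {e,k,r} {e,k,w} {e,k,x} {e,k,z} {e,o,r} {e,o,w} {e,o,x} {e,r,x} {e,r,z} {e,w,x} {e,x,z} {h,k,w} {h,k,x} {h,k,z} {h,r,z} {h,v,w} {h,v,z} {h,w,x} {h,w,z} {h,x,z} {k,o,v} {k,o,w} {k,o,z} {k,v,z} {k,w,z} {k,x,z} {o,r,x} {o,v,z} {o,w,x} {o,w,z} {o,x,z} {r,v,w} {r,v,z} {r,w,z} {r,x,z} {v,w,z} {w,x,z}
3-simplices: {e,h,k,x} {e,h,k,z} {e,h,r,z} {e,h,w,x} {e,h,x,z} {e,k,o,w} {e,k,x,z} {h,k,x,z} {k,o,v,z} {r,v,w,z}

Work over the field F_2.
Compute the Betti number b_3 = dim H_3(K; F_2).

b_3=1

n_0=9 n_1=34 n_2=43 n_3=10  [Z2]
∂1: piv[eh,ek,eo,er,ew,ex,ez,hv] rk=8  ker:hk,ho,hr,hw,hx,hz,ko,kr,kv,kw,kx,kz,or,ov,ow,ox,oz,rv,rw,rx,rz,vw,vz,wx,wz,xz
∂2: piv[ehk,ehr,ehw,ehx,ehz,eko,ekr,ekw,ekx,ekz,eor,eow,eox,erx,erz,ewx,exz,hvw,hvz,hwz,kov,koz,kvz,rvw,rvz] rk=25  ker:hkw,hkx,hkz,hrz,hwx,hxz,kow,kwz,kxz,orx,ovz,owx,owz,oxz,rwz,rxz,vwz,wxz
∂3: piv[ehkx,ehkz,ehrz,ehwx,ehxz,ekow,ekxz,kovz,rvwz] rk=9  ker:hkxz
b_3=(10−9)−0=1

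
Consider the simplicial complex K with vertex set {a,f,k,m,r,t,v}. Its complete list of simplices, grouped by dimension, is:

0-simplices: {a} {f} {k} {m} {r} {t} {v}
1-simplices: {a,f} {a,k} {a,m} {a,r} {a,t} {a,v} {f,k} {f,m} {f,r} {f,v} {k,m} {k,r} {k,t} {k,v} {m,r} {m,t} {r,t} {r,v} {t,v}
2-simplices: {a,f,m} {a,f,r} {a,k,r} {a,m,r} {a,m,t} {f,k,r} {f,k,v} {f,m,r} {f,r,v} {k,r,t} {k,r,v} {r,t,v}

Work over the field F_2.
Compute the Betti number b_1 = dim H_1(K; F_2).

b_1=3

n_0=7 n_1=19 n_2=12  [Z2]
∂1: piv[af,ak,am,ar,at,av] rk=6  ker:fk,fm,fr,fv,km,kr,kt,kv,mr,mt,rt,rv,tv
∂2: piv[afm,afr,akr,amr,amt,fkr,fkv,frv,krt,rtv] rk=10  ker:fmr,krv
b_1=(19−6)−10=3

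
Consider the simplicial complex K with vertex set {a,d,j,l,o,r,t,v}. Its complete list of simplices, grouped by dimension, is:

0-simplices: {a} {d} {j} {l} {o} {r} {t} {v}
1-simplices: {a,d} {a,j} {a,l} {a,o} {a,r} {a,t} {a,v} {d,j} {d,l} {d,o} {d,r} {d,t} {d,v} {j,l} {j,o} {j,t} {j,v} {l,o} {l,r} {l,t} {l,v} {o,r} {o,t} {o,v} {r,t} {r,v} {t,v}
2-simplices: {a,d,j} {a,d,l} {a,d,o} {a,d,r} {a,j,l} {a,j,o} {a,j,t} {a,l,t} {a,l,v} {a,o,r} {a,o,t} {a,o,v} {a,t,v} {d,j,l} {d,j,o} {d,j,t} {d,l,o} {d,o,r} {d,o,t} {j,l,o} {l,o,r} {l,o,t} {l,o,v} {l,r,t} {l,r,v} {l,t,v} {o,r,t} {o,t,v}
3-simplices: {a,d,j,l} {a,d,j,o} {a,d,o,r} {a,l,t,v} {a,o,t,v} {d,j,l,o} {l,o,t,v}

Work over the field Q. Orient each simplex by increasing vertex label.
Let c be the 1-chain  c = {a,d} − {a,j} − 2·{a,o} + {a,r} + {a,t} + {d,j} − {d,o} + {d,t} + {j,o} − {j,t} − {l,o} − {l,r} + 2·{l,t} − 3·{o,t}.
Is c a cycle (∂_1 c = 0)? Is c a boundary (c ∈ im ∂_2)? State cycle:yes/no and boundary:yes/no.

n_0=8 n_1=27 n_2=28 n_3=7  [Q]
∂1: piv[ad,aj,al,ao,ar,at,av] rk=7  ker:dj,dl,do,dr,dt,dv,jl,jo,jt,jv,lo,lr,lt,lv,or,ot,ov,rt,rv,tv
∂2: piv[adj,adl,ado,adr,ajl,ajo,ajt,alt,alv,aor,aot,aov,atv,djt,dlo,lor,lrt,lrv] rk=18  ker:djl,djo,dor,dot,jlo,lot,lov,ltv,ort,otv
∂3: piv[adjl,adjo,ador,altv,aotv,djlo,lotv] rk=7
∂1c = 0
c vs im∂2: reduces to 0 ⇒ boundary

cycle:yes boundary:yes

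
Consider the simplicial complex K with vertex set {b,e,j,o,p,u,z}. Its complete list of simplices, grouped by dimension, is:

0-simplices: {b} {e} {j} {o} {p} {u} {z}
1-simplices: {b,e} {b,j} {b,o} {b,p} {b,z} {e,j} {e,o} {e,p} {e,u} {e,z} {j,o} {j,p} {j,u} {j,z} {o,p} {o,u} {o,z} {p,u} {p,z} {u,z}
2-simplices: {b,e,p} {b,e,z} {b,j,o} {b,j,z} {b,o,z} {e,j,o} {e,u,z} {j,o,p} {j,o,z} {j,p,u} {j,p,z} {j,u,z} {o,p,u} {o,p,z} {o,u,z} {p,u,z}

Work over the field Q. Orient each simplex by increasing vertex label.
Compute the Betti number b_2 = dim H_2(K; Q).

n_0=7 n_1=20 n_2=16  [Q]
∂1: piv[be,bj,bo,bp,bz,eu] rk=6  ker:ej,eo,ep,ez,jo,jp,ju,jz,op,ou,oz,pu,pz,uz
∂2: piv[bep,bez,bjo,bjz,boz,ejo,euz,jop,jpu,jpz,juz,opu] rk=12  ker:joz,opz,ouz,puz
b_2=(16−12)−0=4

b_2=4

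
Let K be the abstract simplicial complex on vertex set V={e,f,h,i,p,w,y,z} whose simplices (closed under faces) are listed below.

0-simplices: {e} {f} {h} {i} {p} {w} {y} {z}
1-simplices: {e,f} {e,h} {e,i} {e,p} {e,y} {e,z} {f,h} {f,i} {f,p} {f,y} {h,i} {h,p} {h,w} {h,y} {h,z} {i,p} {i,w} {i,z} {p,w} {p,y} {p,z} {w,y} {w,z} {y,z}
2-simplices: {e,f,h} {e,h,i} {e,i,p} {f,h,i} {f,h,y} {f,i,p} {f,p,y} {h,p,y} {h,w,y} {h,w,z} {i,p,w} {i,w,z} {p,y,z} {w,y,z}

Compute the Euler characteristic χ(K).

n_0=8 n_1=24 n_2=14
χ=+8−24+14=-2

χ(K)=-2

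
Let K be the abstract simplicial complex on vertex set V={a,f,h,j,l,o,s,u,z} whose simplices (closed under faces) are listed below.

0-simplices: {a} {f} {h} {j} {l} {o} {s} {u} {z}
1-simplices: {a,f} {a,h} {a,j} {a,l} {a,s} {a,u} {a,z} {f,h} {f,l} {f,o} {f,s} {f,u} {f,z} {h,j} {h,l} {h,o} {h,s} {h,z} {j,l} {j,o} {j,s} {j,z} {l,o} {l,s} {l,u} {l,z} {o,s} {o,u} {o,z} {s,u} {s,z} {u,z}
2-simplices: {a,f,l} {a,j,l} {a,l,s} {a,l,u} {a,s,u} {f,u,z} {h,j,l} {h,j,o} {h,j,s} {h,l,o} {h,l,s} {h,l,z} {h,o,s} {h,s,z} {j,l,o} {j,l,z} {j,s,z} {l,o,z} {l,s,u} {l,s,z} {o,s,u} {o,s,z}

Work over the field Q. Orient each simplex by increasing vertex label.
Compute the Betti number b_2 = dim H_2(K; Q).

b_2=5

n_0=9 n_1=32 n_2=22  [Q]
∂1: piv[af,ah,aj,al,as,au,az,fo] rk=8  ker:fh,fl,fs,fu,fz,hj,hl,ho,hs,hz,jl,jo,js,jz,lo,ls,lu,lz,os,ou,oz,su,sz,uz
∂2: piv[afl,ajl,als,alu,asu,fuz,hjl,hjo,hjs,hlo,hls,hlz,hos,hsz,jlz,loz,osu] rk=17  ker:jlo,jsz,lsu,lsz,osz
b_2=(22−17)−0=5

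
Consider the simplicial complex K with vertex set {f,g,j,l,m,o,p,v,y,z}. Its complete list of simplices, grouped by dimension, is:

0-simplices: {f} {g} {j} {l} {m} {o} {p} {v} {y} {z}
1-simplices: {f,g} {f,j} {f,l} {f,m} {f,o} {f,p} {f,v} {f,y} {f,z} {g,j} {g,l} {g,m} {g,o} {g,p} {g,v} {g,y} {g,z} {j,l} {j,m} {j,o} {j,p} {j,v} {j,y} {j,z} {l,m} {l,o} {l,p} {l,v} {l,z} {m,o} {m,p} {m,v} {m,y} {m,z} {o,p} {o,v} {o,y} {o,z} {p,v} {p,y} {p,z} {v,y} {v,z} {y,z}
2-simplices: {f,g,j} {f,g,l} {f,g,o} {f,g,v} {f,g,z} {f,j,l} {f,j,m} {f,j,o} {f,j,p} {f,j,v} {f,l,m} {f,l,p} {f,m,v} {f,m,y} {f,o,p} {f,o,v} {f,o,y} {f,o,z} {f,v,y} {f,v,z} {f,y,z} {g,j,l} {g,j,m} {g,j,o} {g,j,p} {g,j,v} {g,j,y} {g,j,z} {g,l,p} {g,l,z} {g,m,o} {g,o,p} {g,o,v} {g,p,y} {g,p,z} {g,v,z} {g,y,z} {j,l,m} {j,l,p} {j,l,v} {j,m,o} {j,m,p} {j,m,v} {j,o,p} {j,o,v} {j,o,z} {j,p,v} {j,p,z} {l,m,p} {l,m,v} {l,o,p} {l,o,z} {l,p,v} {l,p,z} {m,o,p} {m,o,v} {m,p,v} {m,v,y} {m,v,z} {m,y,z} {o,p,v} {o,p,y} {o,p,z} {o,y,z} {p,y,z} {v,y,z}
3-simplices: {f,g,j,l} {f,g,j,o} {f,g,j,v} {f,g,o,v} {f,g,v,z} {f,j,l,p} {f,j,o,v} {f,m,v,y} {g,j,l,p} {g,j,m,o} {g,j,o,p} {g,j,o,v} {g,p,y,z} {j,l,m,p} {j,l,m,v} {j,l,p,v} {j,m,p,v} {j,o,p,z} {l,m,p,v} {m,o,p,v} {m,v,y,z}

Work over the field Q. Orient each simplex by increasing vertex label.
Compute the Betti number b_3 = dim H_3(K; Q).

b_3=2

n_0=10 n_1=44 n_2=66 n_3=21  [Q]
∂1: piv[fg,fj,fl,fm,fo,fp,fv,fy,fz] rk=9  ker:gj,gl,gm,go,gp,gv,gy,gz,jl,jm,jo,jp,jv,jy,jz,lm,lo,lp,lv,lz,mo,mp,mv,my,mz,op,ov,oy,oz,pv,py,pz,vy,vz,yz
∂2: piv[fgj,fgl,fgo,fgv,fgz,fjl,fjm,fjo,fjp,fjv,flm,flp,fmv,fmy,fop,fov,foy,foz,fvy,fvz,fyz,gjm,gjp,gjy,gjz,glz,gmo,gpy,gpz,gyz,jlv,jmp,jpv,lop,mvz] rk=35  ker:gjl,gjo,gjv,glp,gop,gov,gvz,jlm,jlp,jmo,jmv,jop,jov,joz,jpz,lmp,lmv,loz,lpv,lpz,mop,mov,mpv,mvy,myz,opv,opy,opz,oyz,pyz,vyz
∂3: piv[fgjl,fgjo,fgjv,fgov,fgvz,fjlp,fjov,fmvy,gjlp,gjmo,gjop,gpyz,jlmp,jlmv,jlpv,jmpv,jopz,mopv,mvyz] rk=19  ker:gjov,lmpv
b_3=(21−19)−0=2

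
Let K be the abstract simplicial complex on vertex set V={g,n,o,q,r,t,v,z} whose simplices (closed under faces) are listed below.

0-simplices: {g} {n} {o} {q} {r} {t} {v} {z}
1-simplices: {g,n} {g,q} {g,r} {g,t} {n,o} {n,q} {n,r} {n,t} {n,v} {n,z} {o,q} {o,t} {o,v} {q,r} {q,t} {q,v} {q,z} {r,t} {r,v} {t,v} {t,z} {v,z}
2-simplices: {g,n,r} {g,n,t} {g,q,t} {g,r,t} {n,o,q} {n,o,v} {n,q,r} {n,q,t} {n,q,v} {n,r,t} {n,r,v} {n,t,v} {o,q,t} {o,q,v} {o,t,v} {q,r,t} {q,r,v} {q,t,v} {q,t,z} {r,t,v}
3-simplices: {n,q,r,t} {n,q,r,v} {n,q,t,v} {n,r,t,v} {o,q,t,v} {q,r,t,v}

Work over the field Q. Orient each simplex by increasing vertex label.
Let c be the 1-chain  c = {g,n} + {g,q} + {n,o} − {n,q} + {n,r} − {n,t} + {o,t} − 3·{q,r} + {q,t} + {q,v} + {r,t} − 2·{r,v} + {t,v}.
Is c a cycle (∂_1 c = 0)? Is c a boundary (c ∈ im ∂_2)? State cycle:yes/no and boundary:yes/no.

n_0=8 n_1=22 n_2=20 n_3=6  [Q]
∂1: piv[gn,gq,gr,gt,no,nv,nz] rk=7  ker:nq,nr,nt,oq,ot,ov,qr,qt,qv,qz,rt,rv,tv,tz,vz
∂2: piv[gnr,gnt,gqt,grt,noq,nov,nqr,nqt,nqv,nrv,ntv,oqt,qtz] rk=13  ker:nrt,oqv,otv,qrt,qrv,qtv,rtv
∂3: piv[nqrt,nqrv,nqtv,nrtv,oqtv] rk=5  ker:qrtv
∂1c = −2·{g} + {n} + {q} − {r} + {t}

cycle:no boundary:no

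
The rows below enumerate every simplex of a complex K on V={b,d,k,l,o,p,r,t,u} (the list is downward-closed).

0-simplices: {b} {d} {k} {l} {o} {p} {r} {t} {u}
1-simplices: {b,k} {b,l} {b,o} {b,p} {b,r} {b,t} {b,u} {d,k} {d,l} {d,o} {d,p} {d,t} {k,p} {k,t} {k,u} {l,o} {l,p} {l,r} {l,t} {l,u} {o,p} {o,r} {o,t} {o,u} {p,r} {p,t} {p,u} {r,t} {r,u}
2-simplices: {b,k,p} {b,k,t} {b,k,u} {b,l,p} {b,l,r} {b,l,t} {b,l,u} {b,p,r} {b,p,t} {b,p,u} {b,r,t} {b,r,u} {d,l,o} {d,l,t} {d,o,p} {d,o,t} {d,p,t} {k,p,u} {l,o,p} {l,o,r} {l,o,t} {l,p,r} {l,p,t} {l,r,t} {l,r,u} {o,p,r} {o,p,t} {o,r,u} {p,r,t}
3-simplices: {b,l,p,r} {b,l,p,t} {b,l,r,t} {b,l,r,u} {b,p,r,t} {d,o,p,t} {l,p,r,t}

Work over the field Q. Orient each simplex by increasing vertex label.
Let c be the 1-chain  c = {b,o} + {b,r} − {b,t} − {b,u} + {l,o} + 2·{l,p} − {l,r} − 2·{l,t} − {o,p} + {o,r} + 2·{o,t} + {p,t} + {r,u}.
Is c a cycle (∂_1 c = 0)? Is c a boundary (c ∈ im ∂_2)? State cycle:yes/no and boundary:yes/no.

cycle:yes boundary:no

n_0=9 n_1=29 n_2=29 n_3=7  [Q]
∂1: piv[bk,bl,bo,bp,br,bt,bu,dk] rk=8  ker:dl,do,dp,dt,kp,kt,ku,lo,lp,lr,lt,lu,op,or,ot,ou,pr,pt,pu,rt,ru
∂2: piv[bkp,bkt,bku,blp,blr,blt,blu,bpr,bpt,bpu,brt,bru,dlo,dlt,dop,dot,dpt,lor,oru] rk=19  ker:kpu,lop,lot,lpr,lpt,lrt,lru,opr,opt,prt
∂3: piv[blpr,blpt,blrt,blru,bprt,dopt] rk=6  ker:lprt
∂1c = 0
c vs im∂2: residual ≠ 0 ⇒ not boundary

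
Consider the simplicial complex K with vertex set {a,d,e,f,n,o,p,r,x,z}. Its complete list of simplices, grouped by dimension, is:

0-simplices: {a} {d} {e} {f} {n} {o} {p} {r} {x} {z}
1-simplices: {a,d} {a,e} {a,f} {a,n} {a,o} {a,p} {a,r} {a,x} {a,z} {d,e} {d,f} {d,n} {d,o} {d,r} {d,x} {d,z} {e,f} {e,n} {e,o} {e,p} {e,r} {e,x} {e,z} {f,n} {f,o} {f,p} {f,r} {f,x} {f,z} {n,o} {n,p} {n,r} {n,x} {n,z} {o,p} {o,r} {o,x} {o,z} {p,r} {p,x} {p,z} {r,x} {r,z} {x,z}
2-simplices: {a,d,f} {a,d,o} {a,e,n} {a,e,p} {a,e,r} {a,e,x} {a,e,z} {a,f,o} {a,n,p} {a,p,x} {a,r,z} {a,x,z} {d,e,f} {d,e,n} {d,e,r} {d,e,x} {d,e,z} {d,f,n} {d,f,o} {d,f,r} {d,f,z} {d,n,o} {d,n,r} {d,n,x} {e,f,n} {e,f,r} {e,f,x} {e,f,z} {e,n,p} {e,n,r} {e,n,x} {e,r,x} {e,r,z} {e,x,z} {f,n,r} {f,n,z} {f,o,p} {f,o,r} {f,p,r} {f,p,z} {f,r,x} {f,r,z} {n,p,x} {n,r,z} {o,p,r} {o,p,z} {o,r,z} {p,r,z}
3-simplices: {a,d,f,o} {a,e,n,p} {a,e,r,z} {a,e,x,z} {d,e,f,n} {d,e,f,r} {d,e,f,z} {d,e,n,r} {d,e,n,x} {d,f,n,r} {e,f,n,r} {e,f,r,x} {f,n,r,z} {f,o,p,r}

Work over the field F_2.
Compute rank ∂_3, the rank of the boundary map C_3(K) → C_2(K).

rank∂_3=13

n_0=10 n_1=44 n_2=48 n_3=14  [Z2]
∂1: piv[ad,ae,af,an,ao,ap,ar,ax,az] rk=9  ker:de,df,dn,do,dr,dx,dz,ef,en,eo,ep,er,ex,ez,fn,fo,fp,fr,fx,fz,no,np,nr,nx,nz,op,or,ox,oz,pr,px,pz,rx,rz,xz
∂2: piv[adf,ado,aen,aep,aer,aex,aez,afo,anp,apx,arz,axz,def,den,der,dex,dez,dfn,dfr,dfz,dno,dnr,dnx,efx,erx,fnz,fop,for,fpr,fpz,opz] rk=31  ker:dfo,efn,efr,efz,enp,enr,enx,erz,exz,fnr,frx,frz,npx,nrz,opr,orz,prz
∂3: piv[adfo,aenp,aerz,aexz,defn,defr,defz,denr,denx,dfnr,efrx,fnrz,fopr] rk=13  ker:efnr
rk∂_3=13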